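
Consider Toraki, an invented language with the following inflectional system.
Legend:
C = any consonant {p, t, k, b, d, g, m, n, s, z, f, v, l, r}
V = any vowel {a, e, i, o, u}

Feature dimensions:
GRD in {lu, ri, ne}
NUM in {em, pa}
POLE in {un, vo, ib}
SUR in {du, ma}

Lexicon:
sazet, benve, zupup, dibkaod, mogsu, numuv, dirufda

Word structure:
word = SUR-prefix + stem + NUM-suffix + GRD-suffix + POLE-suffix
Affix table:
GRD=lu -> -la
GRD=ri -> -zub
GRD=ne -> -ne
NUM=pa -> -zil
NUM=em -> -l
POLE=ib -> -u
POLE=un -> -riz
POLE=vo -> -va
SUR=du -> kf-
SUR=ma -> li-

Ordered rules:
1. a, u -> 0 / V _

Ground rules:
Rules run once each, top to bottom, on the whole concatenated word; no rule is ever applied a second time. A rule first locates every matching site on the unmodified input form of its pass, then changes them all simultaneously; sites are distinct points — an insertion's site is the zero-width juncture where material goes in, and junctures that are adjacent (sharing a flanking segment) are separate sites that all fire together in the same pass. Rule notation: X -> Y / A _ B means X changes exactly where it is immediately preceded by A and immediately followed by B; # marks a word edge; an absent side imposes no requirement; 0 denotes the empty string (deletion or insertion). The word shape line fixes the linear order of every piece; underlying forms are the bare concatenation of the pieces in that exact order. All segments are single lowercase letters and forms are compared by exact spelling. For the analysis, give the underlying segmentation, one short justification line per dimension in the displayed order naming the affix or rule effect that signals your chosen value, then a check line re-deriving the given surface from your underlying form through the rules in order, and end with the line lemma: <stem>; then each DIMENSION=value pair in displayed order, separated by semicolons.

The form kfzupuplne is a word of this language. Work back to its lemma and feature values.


underlying: kf-zupup-l-ne-u
GRD=ne - signalled by the affix -ne
NUM=em - signalled by the affix -l
POLE=ib - signalled by the affix -u
SUR=du - signalled by the affix kf-
check: kfzupuplneu -> kfzupuplne
lemma: zupup; GRD=ne; NUM=em; POLE=ib; SUR=du


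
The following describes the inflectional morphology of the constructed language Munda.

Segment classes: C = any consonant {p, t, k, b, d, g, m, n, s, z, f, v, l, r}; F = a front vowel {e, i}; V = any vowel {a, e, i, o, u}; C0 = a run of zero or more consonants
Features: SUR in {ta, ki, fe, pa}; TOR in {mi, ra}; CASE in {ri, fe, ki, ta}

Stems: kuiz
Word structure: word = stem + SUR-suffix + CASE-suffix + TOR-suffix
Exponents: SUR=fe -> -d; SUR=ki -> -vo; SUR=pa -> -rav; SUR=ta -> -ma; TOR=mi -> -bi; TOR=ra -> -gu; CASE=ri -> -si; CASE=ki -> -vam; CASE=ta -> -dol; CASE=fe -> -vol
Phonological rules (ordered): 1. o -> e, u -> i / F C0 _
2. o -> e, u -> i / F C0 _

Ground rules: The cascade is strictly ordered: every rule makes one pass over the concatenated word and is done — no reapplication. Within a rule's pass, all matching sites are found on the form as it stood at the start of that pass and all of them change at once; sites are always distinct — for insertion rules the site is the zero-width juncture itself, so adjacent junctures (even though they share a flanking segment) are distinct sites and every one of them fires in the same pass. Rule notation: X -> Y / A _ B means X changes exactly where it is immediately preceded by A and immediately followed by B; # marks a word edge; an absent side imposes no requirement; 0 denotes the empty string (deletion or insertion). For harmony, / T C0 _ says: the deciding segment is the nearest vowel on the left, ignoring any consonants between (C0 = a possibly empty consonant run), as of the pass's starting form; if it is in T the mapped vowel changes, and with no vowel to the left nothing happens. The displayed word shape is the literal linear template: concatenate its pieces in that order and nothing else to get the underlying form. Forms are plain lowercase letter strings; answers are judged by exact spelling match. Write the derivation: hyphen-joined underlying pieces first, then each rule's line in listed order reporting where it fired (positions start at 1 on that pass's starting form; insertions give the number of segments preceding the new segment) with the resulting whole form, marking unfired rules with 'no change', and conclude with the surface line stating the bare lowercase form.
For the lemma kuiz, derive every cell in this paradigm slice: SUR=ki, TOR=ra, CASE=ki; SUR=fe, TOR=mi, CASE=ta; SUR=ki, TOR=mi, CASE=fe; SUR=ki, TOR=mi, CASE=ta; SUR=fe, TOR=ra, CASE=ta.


cell SUR=ki, TOR=ra, CASE=ki:
underlying: kuiz-vo-vam-gu
1. o -> e, u -> i / F C0 _: fires at position(s) 6: kuizvevamgu
2. o -> e, u -> i / F C0 _: no change
surface: kuizvevamgu

cell SUR=fe, TOR=mi, CASE=ta:
underlying: kuiz-d-dol-bi
1. o -> e, u -> i / F C0 _: fires at position(s) 7: kuizddelbi
2. o -> e, u -> i / F C0 _: no change
surface: kuizddelbi

cell SUR=ki, TOR=mi, CASE=fe:
underlying: kuiz-vo-vol-bi
1. o -> e, u -> i / F C0 _: fires at position(s) 6: kuizvevolbi
2. o -> e, u -> i / F C0 _: fires at position(s) 8: kuizvevelbi
surface: kuizvevelbi

cell SUR=ki, TOR=mi, CASE=ta:
underlying: kuiz-vo-dol-bi
1. o -> e, u -> i / F C0 _: fires at position(s) 6: kuizvedolbi
2. o -> e, u -> i / F C0 _: fires at position(s) 8: kuizvedelbi
surface: kuizvedelbi

cell SUR=fe, TOR=ra, CASE=ta:
underlying: kuiz-d-dol-gu
1. o -> e, u -> i / F C0 _: fires at position(s) 7: kuizddelgu
2. o -> e, u -> i / F C0 _: fires at position(s) 10: kuizddelgi
surface: kuizddelgi


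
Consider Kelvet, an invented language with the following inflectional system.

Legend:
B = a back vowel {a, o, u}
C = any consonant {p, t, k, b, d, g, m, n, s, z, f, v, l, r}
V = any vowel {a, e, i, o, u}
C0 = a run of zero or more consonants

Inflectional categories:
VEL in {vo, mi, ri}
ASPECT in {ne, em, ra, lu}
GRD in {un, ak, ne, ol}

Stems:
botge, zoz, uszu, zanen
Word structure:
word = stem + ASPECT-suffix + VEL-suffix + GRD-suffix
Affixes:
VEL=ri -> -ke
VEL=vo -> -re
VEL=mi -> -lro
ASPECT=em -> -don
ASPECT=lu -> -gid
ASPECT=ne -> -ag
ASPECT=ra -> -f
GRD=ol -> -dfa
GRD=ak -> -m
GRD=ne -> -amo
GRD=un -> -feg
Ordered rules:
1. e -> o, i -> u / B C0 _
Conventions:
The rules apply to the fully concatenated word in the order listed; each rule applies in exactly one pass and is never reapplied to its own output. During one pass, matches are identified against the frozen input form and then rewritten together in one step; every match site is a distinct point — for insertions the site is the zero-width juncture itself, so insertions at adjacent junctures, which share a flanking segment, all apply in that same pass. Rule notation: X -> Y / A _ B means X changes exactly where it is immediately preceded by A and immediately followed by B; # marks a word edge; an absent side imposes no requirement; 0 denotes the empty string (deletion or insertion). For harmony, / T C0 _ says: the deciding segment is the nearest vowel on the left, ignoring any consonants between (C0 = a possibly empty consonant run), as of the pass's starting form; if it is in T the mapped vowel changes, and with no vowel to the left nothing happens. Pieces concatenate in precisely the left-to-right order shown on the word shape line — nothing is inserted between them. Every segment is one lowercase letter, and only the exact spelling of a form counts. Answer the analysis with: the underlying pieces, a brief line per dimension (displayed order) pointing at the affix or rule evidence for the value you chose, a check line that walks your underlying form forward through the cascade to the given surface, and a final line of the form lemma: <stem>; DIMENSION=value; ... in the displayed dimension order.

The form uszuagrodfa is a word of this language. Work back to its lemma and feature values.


underlying: uszu-ag-re-dfa
VEL=vo - signalled by the affix -re
ASPECT=ne - signalled by the affix -ag
GRD=ol - signalled by the affix -dfa
check: uszuagredfa -> uszuagrodfa
lemma: uszu; VEL=vo; ASPECT=ne; GRD=ol


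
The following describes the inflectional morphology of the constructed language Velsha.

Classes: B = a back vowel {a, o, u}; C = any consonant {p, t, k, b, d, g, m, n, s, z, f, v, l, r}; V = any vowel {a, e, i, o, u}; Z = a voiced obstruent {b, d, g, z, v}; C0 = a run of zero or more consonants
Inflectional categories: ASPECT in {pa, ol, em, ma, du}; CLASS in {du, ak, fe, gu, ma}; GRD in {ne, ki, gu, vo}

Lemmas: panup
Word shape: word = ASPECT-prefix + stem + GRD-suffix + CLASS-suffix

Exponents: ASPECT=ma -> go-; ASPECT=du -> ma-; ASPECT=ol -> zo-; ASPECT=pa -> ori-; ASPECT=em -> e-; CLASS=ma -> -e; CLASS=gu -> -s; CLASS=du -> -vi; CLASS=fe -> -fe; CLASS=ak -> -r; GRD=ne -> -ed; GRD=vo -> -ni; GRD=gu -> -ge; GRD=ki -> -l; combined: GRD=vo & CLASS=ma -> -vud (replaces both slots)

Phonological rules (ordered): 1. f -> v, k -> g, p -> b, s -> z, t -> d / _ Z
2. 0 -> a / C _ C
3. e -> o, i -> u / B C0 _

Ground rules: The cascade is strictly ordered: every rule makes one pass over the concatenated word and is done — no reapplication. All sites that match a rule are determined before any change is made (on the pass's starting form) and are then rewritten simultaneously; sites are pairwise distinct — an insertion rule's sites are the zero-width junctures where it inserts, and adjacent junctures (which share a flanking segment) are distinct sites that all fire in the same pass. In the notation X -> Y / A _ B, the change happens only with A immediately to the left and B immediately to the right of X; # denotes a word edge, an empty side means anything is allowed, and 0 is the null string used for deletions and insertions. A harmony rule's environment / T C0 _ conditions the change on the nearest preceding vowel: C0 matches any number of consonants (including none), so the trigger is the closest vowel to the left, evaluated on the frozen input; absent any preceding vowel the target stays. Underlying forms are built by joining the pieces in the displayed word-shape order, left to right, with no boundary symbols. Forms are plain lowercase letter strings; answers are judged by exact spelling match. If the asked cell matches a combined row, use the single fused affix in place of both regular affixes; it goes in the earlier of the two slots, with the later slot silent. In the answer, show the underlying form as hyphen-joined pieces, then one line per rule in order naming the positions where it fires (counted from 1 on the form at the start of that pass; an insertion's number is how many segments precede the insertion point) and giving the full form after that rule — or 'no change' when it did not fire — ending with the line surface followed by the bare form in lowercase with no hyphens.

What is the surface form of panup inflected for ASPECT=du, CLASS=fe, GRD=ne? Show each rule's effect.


underlying: ma-panup-ed-fe
1. f -> v, k -> g, p -> b, s -> z, t -> d / _ Z: no change
2. 0 -> a / C _ C: inserts after position(s) 9: mapanupedafe
3. e -> o, i -> u / B C0 _: fires at position(s) 8, 12: mapanupodafo
surface: mapanupodafo


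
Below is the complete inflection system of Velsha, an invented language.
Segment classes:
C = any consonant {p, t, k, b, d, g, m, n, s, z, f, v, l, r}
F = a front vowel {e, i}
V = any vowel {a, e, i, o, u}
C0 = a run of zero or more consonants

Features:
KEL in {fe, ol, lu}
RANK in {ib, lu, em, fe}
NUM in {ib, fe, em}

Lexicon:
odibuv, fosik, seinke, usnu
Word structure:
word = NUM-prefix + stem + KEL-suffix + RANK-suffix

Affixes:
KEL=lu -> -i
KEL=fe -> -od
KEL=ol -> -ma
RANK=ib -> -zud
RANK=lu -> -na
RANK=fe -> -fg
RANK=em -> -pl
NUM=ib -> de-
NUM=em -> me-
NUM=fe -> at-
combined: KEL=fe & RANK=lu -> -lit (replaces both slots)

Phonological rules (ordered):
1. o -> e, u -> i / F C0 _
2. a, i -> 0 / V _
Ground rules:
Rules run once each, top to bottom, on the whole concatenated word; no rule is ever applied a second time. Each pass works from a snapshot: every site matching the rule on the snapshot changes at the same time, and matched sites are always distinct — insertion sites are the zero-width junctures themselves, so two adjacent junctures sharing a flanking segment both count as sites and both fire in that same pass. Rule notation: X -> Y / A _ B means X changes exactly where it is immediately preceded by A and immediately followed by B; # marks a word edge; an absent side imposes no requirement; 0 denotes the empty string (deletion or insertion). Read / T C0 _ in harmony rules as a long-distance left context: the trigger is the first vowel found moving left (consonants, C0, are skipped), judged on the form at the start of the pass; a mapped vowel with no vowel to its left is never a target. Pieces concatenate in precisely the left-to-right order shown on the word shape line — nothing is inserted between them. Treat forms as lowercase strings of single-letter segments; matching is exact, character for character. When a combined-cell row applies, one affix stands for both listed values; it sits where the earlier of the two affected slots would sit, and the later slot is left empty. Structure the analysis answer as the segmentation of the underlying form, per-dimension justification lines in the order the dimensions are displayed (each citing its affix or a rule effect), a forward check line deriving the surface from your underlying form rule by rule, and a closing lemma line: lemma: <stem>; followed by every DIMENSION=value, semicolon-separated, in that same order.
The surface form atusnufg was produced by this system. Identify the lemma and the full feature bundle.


underlying: at-usnu-i-fg
KEL=lu - signalled by the affix -i
RANK=fe - signalled by the affix -fg
NUM=fe - signalled by the affix at-
check: atusnuifg -> atusnuifg -> atusnufg
lemma: usnu; KEL=lu; RANK=fe; NUM=fe


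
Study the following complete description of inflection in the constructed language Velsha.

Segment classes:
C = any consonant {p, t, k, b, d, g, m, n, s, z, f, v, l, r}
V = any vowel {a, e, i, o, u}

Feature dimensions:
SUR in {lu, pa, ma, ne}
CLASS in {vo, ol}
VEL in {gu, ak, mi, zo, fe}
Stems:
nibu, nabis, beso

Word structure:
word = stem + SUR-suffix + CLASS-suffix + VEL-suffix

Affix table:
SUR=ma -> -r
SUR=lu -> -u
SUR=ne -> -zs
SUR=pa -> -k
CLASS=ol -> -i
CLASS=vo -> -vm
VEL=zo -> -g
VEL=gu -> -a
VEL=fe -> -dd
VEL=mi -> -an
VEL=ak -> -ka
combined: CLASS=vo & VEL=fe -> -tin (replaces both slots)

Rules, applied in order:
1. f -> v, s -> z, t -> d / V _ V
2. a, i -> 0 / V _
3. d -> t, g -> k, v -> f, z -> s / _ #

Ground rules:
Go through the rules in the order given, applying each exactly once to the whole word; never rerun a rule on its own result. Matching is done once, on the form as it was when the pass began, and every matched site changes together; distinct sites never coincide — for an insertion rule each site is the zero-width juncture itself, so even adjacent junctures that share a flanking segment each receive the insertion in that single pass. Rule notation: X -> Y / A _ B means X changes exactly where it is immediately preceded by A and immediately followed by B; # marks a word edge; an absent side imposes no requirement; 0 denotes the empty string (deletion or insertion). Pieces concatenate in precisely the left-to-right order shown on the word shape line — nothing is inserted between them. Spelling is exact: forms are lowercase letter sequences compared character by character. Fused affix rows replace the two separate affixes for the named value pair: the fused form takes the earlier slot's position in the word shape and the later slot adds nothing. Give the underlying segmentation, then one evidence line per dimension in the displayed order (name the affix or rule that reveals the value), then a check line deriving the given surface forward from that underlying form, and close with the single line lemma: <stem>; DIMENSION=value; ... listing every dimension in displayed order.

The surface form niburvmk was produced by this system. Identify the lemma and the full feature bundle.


underlying: nibu-r-vm-g
SUR=ma - signalled by the affix -r
CLASS=vo - signalled by the affix -vm
VEL=zo - signalled by the affix -g
check: niburvmg -> niburvmg -> niburvmg -> niburvmk
lemma: nibu; SUR=ma; CLASS=vo; VEL=zo


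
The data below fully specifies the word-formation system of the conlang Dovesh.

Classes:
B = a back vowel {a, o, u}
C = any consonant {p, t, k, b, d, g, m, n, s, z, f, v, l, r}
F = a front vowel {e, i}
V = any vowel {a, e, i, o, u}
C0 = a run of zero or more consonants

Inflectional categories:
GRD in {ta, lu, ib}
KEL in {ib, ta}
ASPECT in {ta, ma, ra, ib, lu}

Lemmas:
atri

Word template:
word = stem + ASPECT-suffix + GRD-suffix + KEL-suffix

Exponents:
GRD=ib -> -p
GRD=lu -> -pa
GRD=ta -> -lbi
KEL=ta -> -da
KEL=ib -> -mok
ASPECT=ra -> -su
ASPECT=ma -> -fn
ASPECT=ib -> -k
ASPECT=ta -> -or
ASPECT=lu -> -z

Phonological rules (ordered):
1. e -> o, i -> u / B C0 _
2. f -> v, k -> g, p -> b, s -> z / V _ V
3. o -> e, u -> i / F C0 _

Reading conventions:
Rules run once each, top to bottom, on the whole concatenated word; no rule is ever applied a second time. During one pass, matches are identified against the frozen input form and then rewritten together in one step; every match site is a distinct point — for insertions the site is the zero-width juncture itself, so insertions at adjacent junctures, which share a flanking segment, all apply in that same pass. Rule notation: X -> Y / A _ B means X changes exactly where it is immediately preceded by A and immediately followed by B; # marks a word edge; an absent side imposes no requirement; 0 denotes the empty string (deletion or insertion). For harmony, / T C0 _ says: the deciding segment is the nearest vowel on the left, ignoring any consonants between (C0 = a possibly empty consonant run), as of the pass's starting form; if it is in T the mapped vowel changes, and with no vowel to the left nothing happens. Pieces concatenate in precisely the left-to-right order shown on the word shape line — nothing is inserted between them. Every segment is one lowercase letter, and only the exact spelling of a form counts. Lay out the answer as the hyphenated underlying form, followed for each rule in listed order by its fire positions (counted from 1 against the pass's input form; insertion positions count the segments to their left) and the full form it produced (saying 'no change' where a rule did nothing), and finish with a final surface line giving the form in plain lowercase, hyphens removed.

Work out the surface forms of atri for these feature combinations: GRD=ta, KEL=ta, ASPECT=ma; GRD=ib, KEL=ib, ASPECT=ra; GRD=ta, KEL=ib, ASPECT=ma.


cell GRD=ta, KEL=ta, ASPECT=ma:
underlying: atri-fn-lbi-da
1. e -> o, i -> u / B C0 _: fires at position(s) 4: atrufnlbida
2. f -> v, k -> g, p -> b, s -> z / V _ V: no change
3. o -> e, u -> i / F C0 _: no change
surface: atrufnlbida

cell GRD=ib, KEL=ib, ASPECT=ra:
underlying: atri-su-p-mok
1. e -> o, i -> u / B C0 _: fires at position(s) 4: atrusupmok
2. f -> v, k -> g, p -> b, s -> z / V _ V: fires at position(s) 5: atruzupmok
3. o -> e, u -> i / F C0 _: no change
surface: atruzupmok

cell GRD=ta, KEL=ib, ASPECT=ma:
underlying: atri-fn-lbi-mok
1. e -> o, i -> u / B C0 _: fires at position(s) 4: atrufnlbimok
2. f -> v, k -> g, p -> b, s -> z / V _ V: no change
3. o -> e, u -> i / F C0 _: fires at position(s) 11: atrufnlbimek
surface: atrufnlbimek


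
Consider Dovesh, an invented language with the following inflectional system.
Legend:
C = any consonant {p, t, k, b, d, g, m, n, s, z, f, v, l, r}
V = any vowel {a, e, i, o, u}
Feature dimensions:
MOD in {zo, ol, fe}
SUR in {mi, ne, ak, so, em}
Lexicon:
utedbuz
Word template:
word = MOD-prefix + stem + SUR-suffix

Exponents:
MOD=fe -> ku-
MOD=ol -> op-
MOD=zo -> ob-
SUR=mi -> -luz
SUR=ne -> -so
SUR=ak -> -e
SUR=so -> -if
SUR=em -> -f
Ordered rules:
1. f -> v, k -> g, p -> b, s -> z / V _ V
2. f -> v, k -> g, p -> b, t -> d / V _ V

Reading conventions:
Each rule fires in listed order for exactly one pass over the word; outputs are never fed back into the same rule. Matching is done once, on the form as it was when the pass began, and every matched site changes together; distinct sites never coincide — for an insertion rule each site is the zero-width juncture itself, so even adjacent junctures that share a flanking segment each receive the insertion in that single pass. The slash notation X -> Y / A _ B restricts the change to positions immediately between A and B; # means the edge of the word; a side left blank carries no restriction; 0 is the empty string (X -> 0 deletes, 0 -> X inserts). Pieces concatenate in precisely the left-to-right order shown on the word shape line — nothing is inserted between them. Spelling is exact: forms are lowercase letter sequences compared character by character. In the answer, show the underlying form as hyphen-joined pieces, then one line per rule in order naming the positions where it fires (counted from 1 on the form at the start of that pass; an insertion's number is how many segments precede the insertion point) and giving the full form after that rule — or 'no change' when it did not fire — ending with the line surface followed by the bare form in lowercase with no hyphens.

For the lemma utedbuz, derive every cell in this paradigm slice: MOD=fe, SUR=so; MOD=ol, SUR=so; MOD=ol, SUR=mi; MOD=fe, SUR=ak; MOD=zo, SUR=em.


cell MOD=fe, SUR=so:
underlying: ku-utedbuz-if
1. f -> v, k -> g, p -> b, s -> z / V _ V: no change
2. f -> v, k -> g, p -> b, t -> d / V _ V: fires at position(s) 4: kuudedbuzif
surface: kuudedbuzif

cell MOD=ol, SUR=so:
underlying: op-utedbuz-if
1. f -> v, k -> g, p -> b, s -> z / V _ V: fires at position(s) 2: obutedbuzif
2. f -> v, k -> g, p -> b, t -> d / V _ V: fires at position(s) 4: obudedbuzif
surface: obudedbuzif

cell MOD=ol, SUR=mi:
underlying: op-utedbuz-luz
1. f -> v, k -> g, p -> b, s -> z / V _ V: fires at position(s) 2: obutedbuzluz
2. f -> v, k -> g, p -> b, t -> d / V _ V: fires at position(s) 4: obudedbuzluz
surface: obudedbuzluz

cell MOD=fe, SUR=ak:
underlying: ku-utedbuz-e
1. f -> v, k -> g, p -> b, s -> z / V _ V: no change
2. f -> v, k -> g, p -> b, t -> d / V _ V: fires at position(s) 4: kuudedbuze
surface: kuudedbuze

cell MOD=zo, SUR=em:
underlying: ob-utedbuz-f
1. f -> v, k -> g, p -> b, s -> z / V _ V: no change
2. f -> v, k -> g, p -> b, t -> d / V _ V: fires at position(s) 4: obudedbuzf
surface: obudedbuzf


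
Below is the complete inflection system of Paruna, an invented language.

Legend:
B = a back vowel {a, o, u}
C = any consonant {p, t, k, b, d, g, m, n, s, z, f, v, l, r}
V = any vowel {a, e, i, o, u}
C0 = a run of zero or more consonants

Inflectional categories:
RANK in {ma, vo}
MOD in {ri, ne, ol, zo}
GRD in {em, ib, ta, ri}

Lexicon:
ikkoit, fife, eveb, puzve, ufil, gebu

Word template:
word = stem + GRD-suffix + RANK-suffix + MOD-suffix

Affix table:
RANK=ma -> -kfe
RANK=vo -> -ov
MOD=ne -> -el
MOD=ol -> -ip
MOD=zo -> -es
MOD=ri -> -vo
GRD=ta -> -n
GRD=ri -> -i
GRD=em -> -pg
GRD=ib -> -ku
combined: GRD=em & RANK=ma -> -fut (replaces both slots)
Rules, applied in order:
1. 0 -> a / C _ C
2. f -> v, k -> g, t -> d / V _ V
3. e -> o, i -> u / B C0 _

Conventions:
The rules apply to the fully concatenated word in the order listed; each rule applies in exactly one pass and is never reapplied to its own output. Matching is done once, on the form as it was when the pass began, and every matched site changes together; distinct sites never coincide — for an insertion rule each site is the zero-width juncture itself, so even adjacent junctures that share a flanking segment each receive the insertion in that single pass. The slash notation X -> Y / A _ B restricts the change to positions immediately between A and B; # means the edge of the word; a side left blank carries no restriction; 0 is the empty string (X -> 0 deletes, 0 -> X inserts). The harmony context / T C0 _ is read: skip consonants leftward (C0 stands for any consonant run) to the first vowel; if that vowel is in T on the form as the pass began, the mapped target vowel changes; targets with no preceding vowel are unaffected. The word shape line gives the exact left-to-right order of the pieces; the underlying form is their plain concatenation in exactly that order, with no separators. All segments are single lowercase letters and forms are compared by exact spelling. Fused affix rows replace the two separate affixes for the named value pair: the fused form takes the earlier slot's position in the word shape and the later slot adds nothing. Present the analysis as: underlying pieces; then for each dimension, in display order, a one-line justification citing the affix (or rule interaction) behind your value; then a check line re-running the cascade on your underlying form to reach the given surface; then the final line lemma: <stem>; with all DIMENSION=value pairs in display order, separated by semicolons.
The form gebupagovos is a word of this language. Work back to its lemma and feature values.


underlying: gebu-pg-ov-es
RANK=vo - signalled by the affix -ov
MOD=zo - signalled by the affix -es
GRD=em - signalled by the affix -pg
check: gebupgoves -> gebupagoves -> gebupagoves -> gebupagovos
lemma: gebu; RANK=vo; MOD=zo; GRD=em


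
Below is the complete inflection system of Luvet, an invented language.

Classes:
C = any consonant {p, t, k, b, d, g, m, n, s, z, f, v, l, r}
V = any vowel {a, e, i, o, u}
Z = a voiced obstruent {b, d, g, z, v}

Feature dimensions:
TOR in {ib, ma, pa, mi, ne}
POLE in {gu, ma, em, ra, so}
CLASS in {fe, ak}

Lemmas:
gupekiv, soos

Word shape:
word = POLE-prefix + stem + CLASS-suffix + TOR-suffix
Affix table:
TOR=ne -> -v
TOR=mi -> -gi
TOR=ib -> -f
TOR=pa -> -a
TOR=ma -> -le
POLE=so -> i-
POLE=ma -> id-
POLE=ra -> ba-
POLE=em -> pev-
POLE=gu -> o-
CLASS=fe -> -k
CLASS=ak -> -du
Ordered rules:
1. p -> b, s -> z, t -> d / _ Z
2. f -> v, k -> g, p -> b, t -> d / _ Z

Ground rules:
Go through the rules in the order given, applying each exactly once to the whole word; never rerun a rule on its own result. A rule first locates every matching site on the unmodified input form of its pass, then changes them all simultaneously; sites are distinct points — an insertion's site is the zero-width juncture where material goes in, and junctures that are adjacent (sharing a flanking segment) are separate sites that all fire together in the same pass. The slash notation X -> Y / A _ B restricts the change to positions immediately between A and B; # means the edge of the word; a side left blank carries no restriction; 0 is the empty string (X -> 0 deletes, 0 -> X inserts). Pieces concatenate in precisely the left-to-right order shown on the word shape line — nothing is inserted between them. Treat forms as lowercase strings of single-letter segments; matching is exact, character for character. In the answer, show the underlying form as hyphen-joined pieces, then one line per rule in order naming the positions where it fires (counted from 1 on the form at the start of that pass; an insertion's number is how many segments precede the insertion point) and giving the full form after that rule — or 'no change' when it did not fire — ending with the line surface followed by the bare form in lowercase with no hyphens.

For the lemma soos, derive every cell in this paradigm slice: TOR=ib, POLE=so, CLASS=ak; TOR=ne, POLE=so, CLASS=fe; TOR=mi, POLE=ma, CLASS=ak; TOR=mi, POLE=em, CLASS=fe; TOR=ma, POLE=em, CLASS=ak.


cell TOR=ib, POLE=so, CLASS=ak:
underlying: i-soos-du-f
1. p -> b, s -> z, t -> d / _ Z: fires at position(s) 5: isoozduf
2. f -> v, k -> g, p -> b, t -> d / _ Z: no change
surface: isoozduf

cell TOR=ne, POLE=so, CLASS=fe:
underlying: i-soos-k-v
1. p -> b, s -> z, t -> d / _ Z: no change
2. f -> v, k -> g, p -> b, t -> d / _ Z: fires at position(s) 6: isoosgv
surface: isoosgv

cell TOR=mi, POLE=ma, CLASS=ak:
underlying: id-soos-du-gi
1. p -> b, s -> z, t -> d / _ Z: fires at position(s) 6: idsoozdugi
2. f -> v, k -> g, p -> b, t -> d / _ Z: no change
surface: idsoozdugi

cell TOR=mi, POLE=em, CLASS=fe:
underlying: pev-soos-k-gi
1. p -> b, s -> z, t -> d / _ Z: no change
2. f -> v, k -> g, p -> b, t -> d / _ Z: fires at position(s) 8: pevsoosggi
surface: pevsoosggi

cell TOR=ma, POLE=em, CLASS=ak:
underlying: pev-soos-du-le
1. p -> b, s -> z, t -> d / _ Z: fires at position(s) 7: pevsoozdule
2. f -> v, k -> g, p -> b, t -> d / _ Z: no change
surface: pevsoozdule


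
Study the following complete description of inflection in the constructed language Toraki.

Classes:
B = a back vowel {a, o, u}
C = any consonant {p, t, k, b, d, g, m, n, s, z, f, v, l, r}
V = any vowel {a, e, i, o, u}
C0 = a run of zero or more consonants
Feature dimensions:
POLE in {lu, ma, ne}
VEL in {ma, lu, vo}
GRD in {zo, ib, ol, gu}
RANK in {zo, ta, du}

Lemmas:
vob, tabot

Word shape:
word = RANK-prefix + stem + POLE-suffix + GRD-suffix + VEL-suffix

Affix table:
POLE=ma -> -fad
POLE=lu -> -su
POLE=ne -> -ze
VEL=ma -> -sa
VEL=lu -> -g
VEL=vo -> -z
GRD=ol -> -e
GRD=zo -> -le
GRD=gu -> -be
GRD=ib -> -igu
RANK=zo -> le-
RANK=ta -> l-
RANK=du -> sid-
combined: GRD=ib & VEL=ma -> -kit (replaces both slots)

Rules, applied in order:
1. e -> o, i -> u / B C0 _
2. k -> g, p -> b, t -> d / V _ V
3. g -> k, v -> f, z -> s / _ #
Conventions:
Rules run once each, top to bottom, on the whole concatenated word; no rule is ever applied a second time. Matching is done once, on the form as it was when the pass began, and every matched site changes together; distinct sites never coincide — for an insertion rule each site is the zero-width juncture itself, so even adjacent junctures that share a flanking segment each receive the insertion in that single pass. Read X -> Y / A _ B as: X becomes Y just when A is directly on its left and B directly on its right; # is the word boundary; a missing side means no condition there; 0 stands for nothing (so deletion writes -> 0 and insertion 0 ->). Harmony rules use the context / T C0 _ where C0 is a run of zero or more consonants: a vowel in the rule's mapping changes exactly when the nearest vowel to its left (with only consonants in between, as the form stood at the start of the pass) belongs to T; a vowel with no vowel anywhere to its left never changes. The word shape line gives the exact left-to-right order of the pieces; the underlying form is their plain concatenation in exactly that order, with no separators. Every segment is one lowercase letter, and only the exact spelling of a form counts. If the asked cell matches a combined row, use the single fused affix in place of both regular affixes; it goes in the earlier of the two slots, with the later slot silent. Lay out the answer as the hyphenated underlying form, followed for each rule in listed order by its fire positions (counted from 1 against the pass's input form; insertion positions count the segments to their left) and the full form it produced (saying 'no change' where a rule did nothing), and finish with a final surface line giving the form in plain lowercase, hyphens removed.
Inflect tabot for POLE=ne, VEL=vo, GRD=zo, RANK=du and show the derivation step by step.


underlying: sid-tabot-ze-le-z
1. e -> o, i -> u / B C0 _: fires at position(s) 10: sidtabotzolez
2. k -> g, p -> b, t -> d / V _ V: no change
3. g -> k, v -> f, z -> s / _ #: fires at position(s) 13: sidtabotzoles
surface: sidtabotzoles


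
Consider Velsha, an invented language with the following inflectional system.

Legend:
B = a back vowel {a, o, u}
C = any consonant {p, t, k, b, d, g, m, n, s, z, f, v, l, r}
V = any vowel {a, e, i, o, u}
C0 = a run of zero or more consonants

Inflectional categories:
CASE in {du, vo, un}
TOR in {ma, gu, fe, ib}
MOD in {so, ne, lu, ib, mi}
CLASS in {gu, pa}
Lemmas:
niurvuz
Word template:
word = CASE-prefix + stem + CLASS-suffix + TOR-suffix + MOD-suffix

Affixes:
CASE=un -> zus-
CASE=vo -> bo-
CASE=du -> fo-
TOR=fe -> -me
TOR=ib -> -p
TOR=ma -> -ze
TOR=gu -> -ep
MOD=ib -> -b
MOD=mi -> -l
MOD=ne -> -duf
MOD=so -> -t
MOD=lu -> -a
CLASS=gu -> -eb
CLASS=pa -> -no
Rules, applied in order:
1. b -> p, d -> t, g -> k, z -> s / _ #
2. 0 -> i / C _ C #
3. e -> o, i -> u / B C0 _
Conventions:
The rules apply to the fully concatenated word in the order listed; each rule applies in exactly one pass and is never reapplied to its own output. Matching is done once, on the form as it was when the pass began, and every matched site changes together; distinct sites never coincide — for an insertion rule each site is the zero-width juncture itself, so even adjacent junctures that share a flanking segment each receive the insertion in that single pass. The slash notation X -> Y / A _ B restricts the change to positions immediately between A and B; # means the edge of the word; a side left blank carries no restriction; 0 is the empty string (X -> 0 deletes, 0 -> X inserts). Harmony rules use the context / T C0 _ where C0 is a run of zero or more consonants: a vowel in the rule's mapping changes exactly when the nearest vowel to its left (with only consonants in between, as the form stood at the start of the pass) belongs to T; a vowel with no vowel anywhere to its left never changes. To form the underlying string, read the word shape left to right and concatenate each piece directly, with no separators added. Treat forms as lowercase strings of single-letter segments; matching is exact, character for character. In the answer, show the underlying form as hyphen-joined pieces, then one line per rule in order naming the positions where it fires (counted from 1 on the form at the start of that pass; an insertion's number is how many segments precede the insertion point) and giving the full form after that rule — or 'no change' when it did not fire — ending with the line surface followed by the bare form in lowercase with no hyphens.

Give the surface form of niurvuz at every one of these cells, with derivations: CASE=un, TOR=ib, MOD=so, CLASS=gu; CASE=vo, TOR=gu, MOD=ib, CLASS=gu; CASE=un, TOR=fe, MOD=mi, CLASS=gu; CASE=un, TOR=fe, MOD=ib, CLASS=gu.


cell CASE=un, TOR=ib, MOD=so, CLASS=gu:
underlying: zus-niurvuz-eb-p-t
1. b -> p, d -> t, g -> k, z -> s / _ #: no change
2. 0 -> i / C _ C #: inserts after position(s) 13: zusniurvuzebpit
3. e -> o, i -> u / B C0 _: fires at position(s) 5, 11: zusnuurvuzobpit
surface: zusnuurvuzobpit

cell CASE=vo, TOR=gu, MOD=ib, CLASS=gu:
underlying: bo-niurvuz-eb-ep-b
1. b -> p, d -> t, g -> k, z -> s / _ #: fires at position(s) 14: boniurvuzebepp
2. 0 -> i / C _ C #: inserts after position(s) 13: boniurvuzebepip
3. e -> o, i -> u / B C0 _: fires at position(s) 4, 10: bonuurvuzobepip
surface: bonuurvuzobepip

cell CASE=un, TOR=fe, MOD=mi, CLASS=gu:
underlying: zus-niurvuz-eb-me-l
1. b -> p, d -> t, g -> k, z -> s / _ #: no change
2. 0 -> i / C _ C #: no change
3. e -> o, i -> u / B C0 _: fires at position(s) 5, 11: zusnuurvuzobmel
surface: zusnuurvuzobmel

cell CASE=un, TOR=fe, MOD=ib, CLASS=gu:
underlying: zus-niurvuz-eb-me-b
1. b -> p, d -> t, g -> k, z -> s / _ #: fires at position(s) 15: zusniurvuzebmep
2. 0 -> i / C _ C #: no change
3. e -> o, i -> u / B C0 _: fires at position(s) 5, 11: zusnuurvuzobmep
surface: zusnuurvuzobmep


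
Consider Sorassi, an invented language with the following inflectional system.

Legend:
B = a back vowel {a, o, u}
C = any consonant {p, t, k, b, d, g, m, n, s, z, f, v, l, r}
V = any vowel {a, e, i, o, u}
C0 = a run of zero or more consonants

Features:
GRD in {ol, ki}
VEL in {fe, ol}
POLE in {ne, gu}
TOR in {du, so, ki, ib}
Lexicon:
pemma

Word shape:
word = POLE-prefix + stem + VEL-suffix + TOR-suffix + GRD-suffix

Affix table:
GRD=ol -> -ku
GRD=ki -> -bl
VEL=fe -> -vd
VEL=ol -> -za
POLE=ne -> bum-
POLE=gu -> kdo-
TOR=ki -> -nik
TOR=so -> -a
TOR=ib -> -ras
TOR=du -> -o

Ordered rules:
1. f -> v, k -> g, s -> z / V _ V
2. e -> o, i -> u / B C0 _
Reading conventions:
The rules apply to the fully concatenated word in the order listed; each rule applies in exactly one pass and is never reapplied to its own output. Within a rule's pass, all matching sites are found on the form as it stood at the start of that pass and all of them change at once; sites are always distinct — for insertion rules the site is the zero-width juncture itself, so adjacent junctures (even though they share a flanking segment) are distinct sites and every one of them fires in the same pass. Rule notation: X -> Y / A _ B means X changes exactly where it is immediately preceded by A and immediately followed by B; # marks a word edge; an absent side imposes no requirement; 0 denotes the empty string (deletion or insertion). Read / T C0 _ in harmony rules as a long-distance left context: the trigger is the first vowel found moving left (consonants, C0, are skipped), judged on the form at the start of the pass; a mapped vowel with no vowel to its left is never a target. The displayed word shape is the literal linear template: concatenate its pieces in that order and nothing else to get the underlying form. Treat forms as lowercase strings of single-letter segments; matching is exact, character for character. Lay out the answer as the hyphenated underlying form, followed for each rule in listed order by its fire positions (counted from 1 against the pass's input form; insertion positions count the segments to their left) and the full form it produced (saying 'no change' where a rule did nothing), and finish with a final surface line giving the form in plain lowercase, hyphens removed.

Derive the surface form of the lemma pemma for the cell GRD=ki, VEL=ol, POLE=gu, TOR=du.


underlying: kdo-pemma-za-o-bl
1. f -> v, k -> g, s -> z / V _ V: no change
2. e -> o, i -> u / B C0 _: fires at position(s) 5: kdopommazaobl
surface: kdopommazaobl


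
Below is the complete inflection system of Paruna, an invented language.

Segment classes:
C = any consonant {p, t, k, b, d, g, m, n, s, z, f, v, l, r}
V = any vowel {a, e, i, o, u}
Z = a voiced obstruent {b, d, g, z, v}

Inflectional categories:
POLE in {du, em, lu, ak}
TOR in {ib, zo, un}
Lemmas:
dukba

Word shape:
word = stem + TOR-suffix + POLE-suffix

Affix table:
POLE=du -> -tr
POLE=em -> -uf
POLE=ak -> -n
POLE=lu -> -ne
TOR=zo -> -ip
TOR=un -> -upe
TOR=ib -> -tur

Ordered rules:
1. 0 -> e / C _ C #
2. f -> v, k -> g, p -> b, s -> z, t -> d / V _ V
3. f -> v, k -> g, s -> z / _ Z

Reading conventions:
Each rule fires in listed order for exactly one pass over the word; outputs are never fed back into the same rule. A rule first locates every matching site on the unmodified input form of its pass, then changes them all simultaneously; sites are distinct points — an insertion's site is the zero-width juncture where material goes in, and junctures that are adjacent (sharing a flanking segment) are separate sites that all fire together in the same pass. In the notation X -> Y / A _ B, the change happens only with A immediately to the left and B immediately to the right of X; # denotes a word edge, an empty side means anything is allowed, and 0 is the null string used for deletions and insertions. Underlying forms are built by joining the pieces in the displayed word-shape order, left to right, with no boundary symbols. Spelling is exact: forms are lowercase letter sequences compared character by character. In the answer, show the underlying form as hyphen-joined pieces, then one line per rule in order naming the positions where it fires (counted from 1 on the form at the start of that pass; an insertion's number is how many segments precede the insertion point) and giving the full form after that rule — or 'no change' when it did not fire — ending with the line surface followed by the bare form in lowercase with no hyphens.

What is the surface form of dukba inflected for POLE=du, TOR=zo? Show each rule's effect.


underlying: dukba-ip-tr
1. 0 -> e / C _ C #: inserts after position(s) 8: dukbaipter
2. f -> v, k -> g, p -> b, s -> z, t -> d / V _ V: no change
3. f -> v, k -> g, s -> z / _ Z: fires at position(s) 3: dugbaipter
surface: dugbaipter


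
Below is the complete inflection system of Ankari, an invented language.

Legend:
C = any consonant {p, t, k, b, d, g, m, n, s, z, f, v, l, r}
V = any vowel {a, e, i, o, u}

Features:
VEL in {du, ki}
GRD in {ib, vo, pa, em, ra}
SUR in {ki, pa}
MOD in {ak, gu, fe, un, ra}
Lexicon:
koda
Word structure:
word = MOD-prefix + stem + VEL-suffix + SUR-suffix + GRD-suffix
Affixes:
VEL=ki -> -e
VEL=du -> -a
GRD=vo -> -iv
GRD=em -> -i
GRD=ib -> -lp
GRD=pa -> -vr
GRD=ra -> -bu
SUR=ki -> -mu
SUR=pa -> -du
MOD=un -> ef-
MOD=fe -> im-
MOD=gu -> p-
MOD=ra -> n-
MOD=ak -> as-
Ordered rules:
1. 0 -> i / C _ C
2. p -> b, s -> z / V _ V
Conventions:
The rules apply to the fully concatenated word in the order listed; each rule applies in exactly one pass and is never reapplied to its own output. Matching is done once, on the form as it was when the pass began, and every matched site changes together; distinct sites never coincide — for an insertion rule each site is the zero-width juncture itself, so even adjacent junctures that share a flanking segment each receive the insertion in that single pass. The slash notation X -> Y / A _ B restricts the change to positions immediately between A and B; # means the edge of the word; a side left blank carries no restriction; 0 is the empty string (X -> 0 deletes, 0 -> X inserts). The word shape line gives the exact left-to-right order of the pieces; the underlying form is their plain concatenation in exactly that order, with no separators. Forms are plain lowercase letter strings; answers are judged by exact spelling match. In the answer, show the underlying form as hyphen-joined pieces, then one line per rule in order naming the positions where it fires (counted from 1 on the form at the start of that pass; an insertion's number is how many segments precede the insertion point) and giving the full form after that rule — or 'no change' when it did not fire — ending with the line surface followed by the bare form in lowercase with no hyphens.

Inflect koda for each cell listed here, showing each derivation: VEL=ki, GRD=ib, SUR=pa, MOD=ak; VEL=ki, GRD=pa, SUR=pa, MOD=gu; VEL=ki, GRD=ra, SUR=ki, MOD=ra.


cell VEL=ki, GRD=ib, SUR=pa, MOD=ak:
underlying: as-koda-e-du-lp
1. 0 -> i / C _ C: inserts after position(s) 2, 10: asikodaedulip
2. p -> b, s -> z / V _ V: fires at position(s) 2: azikodaedulip
surface: azikodaedulip

cell VEL=ki, GRD=pa, SUR=pa, MOD=gu:
underlying: p-koda-e-du-vr
1. 0 -> i / C _ C: inserts after position(s) 1, 9: pikodaeduvir
2. p -> b, s -> z / V _ V: no change
surface: pikodaeduvir

cell VEL=ki, GRD=ra, SUR=ki, MOD=ra:
underlying: n-koda-e-mu-bu
1. 0 -> i / C _ C: inserts after position(s) 1: nikodaemubu
2. p -> b, s -> z / V _ V: no change
surface: nikodaemubu
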